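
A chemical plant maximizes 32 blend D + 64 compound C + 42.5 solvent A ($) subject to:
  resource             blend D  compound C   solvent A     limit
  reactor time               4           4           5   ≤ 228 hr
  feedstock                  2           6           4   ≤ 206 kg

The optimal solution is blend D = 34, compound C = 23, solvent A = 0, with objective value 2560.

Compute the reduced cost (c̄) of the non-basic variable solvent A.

-9.5

At the optimum: reactor time uses 228 of 228 (binding); feedstock uses 206 of 206 (binding).
Dual feasibility on the basic columns requires 4·y_reactor time + 2·y_feedstock = 32, 4·y_reactor time + 6·y_feedstock = 64.
Solving: y_reactor time = 4, y_feedstock = 8.
Reduced cost of solvent A: c₃ − yᵀa₃ = 42.5 − (4·5 + 8·4) = 42.5 − 52 = -9.5.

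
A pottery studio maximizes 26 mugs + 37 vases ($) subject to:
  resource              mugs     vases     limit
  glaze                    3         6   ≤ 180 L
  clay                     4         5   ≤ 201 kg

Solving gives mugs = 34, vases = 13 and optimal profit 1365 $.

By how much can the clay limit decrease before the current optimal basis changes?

51

Binding constraints: glaze, clay. The basis is B = [[3,6],[4,5]] with det -9.
Per unit decrease in clay, x* moves by d = (-0.6667, 0.3333).
The basis stays optimal until mugs reaches 0; allowable decrease = 51 kg.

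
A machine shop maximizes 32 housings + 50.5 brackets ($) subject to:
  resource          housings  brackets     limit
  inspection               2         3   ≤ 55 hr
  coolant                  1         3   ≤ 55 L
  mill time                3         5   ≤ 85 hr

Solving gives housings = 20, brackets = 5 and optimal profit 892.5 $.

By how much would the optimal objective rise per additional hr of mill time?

5

Check each constraint at x*: inspection 55/55 (tight); coolant 35/55 (slack 20); mill time 85/85 (tight).
By complementary slackness, y = 0 for the non-binding constraint.
The binding rows give the dual system: 2·y_inspection + 3·y_mill time = 32 and 3·y_inspection + 5·y_mill time = 50.5.
Solving: y_inspection = 8.5, y_mill time = 5.
Shadow price of mill time = 5.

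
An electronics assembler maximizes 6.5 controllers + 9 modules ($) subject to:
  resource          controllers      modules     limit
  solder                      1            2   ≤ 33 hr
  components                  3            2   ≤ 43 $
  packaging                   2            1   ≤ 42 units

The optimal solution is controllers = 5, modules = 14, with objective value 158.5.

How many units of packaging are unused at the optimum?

18

packaging used = 2·5 + 1·14 = 24; slack = 42 − 24 = 18.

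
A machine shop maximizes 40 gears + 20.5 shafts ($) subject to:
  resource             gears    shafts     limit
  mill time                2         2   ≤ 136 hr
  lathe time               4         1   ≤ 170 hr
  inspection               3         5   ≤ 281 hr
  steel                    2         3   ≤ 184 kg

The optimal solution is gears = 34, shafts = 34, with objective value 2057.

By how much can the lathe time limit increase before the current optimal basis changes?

102

Binding constraints: mill time, lathe time. The basis is B = [[2,2],[4,1]] with det -6.
Per unit increase in lathe time, x* moves by d = (0.3333, -0.3333).
The basis stays optimal until shafts reaches 0; allowable increase = 102 hr.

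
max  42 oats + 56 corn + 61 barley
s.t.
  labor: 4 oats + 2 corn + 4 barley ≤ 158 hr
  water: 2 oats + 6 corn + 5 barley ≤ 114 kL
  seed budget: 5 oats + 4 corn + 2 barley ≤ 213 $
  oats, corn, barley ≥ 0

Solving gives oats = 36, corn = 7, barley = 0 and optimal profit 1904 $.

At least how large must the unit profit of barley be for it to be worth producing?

63

Binding: labor and water. Non-binding: seed budget (5 unused).
Since seed budget is not tight, its dual is 0.
The binding rows give the dual system: 4·y_labor + 2·y_water = 42 and 2·y_labor + 6·y_water = 56.
This yields shadow prices y_labor = 7, y_water = 7.
barley enters the basis when its profit ≥ yᵀa₃ = 7·4 + 7·5 = 63.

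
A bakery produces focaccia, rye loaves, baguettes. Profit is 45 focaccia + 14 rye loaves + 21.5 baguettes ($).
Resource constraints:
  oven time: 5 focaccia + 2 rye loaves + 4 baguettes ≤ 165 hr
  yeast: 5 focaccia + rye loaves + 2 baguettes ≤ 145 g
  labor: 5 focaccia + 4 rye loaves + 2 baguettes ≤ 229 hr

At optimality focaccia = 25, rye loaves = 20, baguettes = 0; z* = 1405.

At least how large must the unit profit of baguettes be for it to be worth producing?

At the optimum: oven time uses 165 of 165 (binding); yeast uses 145 of 145 (binding); labor uses 205 of 229 (slack = 24).
Since labor is not tight, its dual is 0.
Dual feasibility on the basic columns requires 5·y_oven time + 5·y_yeast = 45, 2·y_oven time + 1·y_yeast = 14.
Solving: y_oven time = 5, y_yeast = 4.
baguettes enters the basis when its profit ≥ yᵀa₃ = 5·4 + 4·2 = 28.

28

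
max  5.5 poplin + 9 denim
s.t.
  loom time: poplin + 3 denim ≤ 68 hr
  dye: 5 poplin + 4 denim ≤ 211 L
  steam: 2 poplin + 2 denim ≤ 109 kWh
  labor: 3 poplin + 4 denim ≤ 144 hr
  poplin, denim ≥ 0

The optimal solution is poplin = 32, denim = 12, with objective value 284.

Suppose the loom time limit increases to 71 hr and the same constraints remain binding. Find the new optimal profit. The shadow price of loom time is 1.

Δb = 3, so new z* = 284 + (1)·(3) = 284 + 3 = 287.

287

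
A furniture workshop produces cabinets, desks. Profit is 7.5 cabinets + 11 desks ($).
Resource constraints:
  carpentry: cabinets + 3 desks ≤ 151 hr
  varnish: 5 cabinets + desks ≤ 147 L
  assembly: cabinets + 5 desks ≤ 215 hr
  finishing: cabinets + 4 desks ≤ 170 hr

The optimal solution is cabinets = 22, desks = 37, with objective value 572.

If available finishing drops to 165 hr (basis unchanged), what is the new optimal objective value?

559.5

Check each constraint at x*: carpentry 133/151 (slack 18); varnish 147/147 (tight); assembly 207/215 (slack 8); finishing 170/170 (tight).
Since carpentry, assembly are not tight, their duals are 0.
From A_Bᵀ y = c: 5·y_varnish + 1·y_finishing = 7.5; 1·y_varnish + 4·y_finishing = 11.
Solving: y_varnish = 1, y_finishing = 2.5.
Δz = y_finishing·Δb = 2.5 × (-5) = -12.5, so new z* = 572 − 12.5 = 559.5.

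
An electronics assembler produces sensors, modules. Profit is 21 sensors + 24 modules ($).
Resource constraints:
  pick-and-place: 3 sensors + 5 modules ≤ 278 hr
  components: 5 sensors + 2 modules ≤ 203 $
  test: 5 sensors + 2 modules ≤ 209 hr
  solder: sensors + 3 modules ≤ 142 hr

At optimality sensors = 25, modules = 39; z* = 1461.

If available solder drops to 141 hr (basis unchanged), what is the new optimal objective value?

Binding: components and solder. Non-binding: pick-and-place (8 unused), test (6 unused).
By complementary slackness, y = 0 for the non-binding constraints.
The binding rows give the dual system: 5·y_components + 1·y_solder = 21 and 2·y_components + 3·y_solder = 24.
Solving: y_components = 3, y_solder = 6.
Δz = y_solder·Δb = 6 × (-1) = -6, so new z* = 1461 − 6 = 1455.

1455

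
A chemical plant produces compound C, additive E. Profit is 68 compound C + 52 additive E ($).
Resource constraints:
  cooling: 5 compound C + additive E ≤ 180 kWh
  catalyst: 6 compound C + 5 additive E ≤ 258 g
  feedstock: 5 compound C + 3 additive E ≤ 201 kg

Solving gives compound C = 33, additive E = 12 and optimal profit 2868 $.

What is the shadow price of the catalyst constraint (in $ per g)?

Check each constraint at x*: cooling 177/180 (slack 3); catalyst 258/258 (tight); feedstock 201/201 (tight).
Slack constraints have shadow price 0 (complementary slackness).
Dual feasibility on the basic columns requires 6·y_catalyst + 5·y_feedstock = 68, 5·y_catalyst + 3·y_feedstock = 52.
Solving: y_catalyst = 8, y_feedstock = 4.
Shadow price of catalyst = 8.

8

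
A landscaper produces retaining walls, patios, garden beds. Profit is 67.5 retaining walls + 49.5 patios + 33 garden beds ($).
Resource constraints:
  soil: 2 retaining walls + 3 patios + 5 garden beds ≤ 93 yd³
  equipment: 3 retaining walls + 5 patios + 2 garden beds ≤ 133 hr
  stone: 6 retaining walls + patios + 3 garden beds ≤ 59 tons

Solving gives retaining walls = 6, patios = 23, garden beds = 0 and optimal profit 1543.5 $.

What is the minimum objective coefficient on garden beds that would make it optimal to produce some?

38

At the optimum: soil uses 81 of 93 (slack = 12); equipment uses 133 of 133 (binding); stone uses 59 of 59 (binding).
Since soil is not tight, its dual is 0.
From A_Bᵀ y = c: 3·y_equipment + 6·y_stone = 67.5; 5·y_equipment + 1·y_stone = 49.5.
→ y_equipment = 8.5 and y_stone = 7.
garden beds enters the basis when its profit ≥ yᵀa₃ = 8.5·2 + 7·3 = 38.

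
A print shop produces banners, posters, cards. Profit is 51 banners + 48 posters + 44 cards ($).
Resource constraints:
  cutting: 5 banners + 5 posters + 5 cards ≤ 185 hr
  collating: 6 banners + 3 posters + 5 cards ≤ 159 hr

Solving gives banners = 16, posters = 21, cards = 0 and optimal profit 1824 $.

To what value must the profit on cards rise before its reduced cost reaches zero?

50

At the optimum: cutting uses 185 of 185 (binding); collating uses 159 of 159 (binding).
Dual feasibility on the basic columns requires 5·y_cutting + 6·y_collating = 51, 5·y_cutting + 3·y_collating = 48.
→ y_cutting = 9 and y_collating = 1.
cards enters the basis when its profit ≥ yᵀa₃ = 9·5 + 1·5 = 50.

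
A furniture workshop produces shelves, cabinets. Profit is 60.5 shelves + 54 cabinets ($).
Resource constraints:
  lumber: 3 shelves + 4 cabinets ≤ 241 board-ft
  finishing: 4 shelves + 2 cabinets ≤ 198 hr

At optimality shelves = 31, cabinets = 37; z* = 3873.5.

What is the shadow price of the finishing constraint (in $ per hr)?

8

Both lumber and finishing are binding at x*.
From A_Bᵀ y = c: 3·y_lumber + 4·y_finishing = 60.5; 4·y_lumber + 2·y_finishing = 54.
→ y_lumber = 9.5 and y_finishing = 8.
Shadow price of finishing = 8.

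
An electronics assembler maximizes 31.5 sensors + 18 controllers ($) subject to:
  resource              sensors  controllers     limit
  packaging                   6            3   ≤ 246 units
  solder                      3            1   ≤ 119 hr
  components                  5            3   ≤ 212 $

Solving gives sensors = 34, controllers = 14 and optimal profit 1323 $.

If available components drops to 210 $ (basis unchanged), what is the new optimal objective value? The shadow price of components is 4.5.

Δb = -2, so new z* = 1323 + (4.5)·(-2) = 1323 − 9 = 1314.

1314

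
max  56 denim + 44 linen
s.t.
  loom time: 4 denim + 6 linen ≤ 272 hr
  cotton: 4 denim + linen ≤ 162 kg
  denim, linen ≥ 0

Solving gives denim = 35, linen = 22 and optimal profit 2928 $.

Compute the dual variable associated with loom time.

Both loom time and cotton are binding at x*.
Dual feasibility on the basic columns requires 4·y_loom time + 4·y_cotton = 56, 6·y_loom time + 1·y_cotton = 44.
Solving: y_loom time = 6, y_cotton = 8.
Shadow price of loom time = 6.

6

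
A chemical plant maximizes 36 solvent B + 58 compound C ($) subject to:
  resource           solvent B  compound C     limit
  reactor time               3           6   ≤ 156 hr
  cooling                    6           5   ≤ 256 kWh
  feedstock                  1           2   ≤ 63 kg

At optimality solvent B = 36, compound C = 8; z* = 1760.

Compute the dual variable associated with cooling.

2

Binding: reactor time and cooling. Non-binding: feedstock (11 unused).
Slack constraints have shadow price 0 (complementary slackness).
Dual feasibility on the basic columns requires 3·y_reactor time + 6·y_cooling = 36, 6·y_reactor time + 5·y_cooling = 58.
→ y_reactor time = 8 and y_cooling = 2.
Shadow price of cooling = 2.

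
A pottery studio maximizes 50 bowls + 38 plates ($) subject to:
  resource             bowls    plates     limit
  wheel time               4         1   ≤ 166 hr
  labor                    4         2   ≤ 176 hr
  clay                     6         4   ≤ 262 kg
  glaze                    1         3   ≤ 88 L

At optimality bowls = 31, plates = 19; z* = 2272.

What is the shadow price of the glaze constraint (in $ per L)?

2

Binding: clay and glaze. Non-binding: wheel time (23 unused), labor (14 unused).
Since wheel time, labor are not tight, their duals are 0.
From A_Bᵀ y = c: 6·y_clay + 1·y_glaze = 50; 4·y_clay + 3·y_glaze = 38.
Solving: y_clay = 8, y_glaze = 2.
Shadow price of glaze = 2.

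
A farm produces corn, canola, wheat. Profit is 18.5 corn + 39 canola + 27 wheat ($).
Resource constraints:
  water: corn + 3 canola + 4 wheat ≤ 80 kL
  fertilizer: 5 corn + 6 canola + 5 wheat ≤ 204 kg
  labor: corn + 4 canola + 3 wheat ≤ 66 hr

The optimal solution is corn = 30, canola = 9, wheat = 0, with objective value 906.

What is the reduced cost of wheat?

Check each constraint at x*: water 57/80 (slack 23); fertilizer 204/204 (tight); labor 66/66 (tight).
Slack constraints have shadow price 0 (complementary slackness).
The binding rows give the dual system: 5·y_fertilizer + 1·y_labor = 18.5 and 6·y_fertilizer + 4·y_labor = 39.
Solving: y_fertilizer = 2.5, y_labor = 6.
Reduced cost of wheat: c₃ − yᵀa₃ = 27 − (2.5·5 + 6·3) = 27 − 30.5 = -3.5.

-3.5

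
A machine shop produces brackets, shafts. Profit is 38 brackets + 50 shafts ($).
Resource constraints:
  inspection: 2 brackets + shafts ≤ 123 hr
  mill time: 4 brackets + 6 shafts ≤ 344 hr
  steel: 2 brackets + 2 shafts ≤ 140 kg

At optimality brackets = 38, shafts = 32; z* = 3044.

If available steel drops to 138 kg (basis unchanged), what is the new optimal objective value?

Check each constraint at x*: inspection 108/123 (slack 15); mill time 344/344 (tight); steel 140/140 (tight).
By complementary slackness, y = 0 for the non-binding constraint.
Dual feasibility on the basic columns requires 4·y_mill time + 2·y_steel = 38, 6·y_mill time + 2·y_steel = 50.
Solving: y_mill time = 6, y_steel = 7.
Δz = y_steel·Δb = 7 × (-2) = -14, so new z* = 3044 − 14 = 3030.

3030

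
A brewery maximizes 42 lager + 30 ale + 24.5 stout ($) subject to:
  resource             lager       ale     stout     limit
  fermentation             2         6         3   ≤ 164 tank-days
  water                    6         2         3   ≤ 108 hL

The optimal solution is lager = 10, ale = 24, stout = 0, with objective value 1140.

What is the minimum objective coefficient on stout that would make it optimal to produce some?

27

Check each constraint at x*: fermentation 164/164 (tight); water 108/108 (tight).
Dual feasibility on the basic columns requires 2·y_fermentation + 6·y_water = 42, 6·y_fermentation + 2·y_water = 30.
Solving: y_fermentation = 3, y_water = 6.
stout enters the basis when its profit ≥ yᵀa₃ = 3·3 + 6·3 = 27.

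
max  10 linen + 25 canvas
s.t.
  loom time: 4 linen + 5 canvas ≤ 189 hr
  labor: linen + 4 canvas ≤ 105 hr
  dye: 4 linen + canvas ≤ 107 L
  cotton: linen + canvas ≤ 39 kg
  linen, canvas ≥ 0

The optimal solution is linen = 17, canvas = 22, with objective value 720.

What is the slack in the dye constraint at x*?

17

dye used = 4·17 + 1·22 = 90; slack = 107 − 90 = 17.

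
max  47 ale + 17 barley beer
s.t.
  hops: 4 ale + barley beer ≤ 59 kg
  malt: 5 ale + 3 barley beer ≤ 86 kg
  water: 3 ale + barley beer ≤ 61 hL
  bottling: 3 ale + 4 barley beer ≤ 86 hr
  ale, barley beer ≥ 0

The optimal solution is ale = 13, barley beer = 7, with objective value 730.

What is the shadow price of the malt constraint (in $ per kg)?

3

At the optimum: hops uses 59 of 59 (binding); malt uses 86 of 86 (binding); water uses 46 of 61 (slack = 15); bottling uses 67 of 86 (slack = 19).
Slack constraints have shadow price 0 (complementary slackness).
The binding rows give the dual system: 4·y_hops + 5·y_malt = 47 and 1·y_hops + 3·y_malt = 17.
→ y_hops = 8 and y_malt = 3.
Shadow price of malt = 3.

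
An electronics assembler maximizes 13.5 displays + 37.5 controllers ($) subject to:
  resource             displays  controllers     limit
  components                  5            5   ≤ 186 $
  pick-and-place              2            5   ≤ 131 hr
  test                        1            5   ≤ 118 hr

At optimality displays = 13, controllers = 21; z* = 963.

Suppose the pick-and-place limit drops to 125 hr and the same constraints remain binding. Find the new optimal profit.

At the optimum: components uses 170 of 186 (slack = 16); pick-and-place uses 131 of 131 (binding); test uses 118 of 118 (binding).
Since components is not tight, its dual is 0.
From A_Bᵀ y = c: 2·y_pick-and-place + 1·y_test = 13.5; 5·y_pick-and-place + 5·y_test = 37.5.
Solving: y_pick-and-place = 6, y_test = 1.5.
Δz = y_pick-and-place·Δb = 6 × (-6) = -36, so new z* = 963 − 36 = 927.

927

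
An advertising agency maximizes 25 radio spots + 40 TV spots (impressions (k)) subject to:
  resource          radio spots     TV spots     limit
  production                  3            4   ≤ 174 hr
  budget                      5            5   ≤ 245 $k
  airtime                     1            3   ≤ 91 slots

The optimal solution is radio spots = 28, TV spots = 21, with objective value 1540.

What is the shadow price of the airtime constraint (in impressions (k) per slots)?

Binding: budget and airtime. Non-binding: production (6 unused).
Since production is not tight, its dual is 0.
The binding rows give the dual system: 5·y_budget + 1·y_airtime = 25 and 5·y_budget + 3·y_airtime = 40.
→ y_budget = 3.5 and y_airtime = 7.5.
Shadow price of airtime = 7.5.

7.5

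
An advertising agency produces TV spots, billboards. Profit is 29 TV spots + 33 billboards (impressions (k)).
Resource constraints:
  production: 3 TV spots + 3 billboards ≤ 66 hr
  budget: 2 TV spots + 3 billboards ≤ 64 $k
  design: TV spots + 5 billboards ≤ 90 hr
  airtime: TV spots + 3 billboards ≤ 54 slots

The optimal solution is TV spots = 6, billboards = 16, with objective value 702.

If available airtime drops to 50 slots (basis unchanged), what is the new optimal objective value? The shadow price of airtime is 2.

694

Δb = -4, so new z* = 702 + (2)·(-4) = 702 − 8 = 694.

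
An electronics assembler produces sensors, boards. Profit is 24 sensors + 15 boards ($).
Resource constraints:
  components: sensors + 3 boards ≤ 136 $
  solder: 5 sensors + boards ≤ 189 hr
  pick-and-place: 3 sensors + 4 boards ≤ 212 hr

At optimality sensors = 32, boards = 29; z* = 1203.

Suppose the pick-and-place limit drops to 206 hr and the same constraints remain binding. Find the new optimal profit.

Binding: solder and pick-and-place. Non-binding: components (17 unused).
By complementary slackness, y = 0 for the non-binding constraint.
From A_Bᵀ y = c: 5·y_solder + 3·y_pick-and-place = 24; 1·y_solder + 4·y_pick-and-place = 15.
Solving: y_solder = 3, y_pick-and-place = 3.
Δz = y_pick-and-place·Δb = 3 × (-6) = -18, so new z* = 1203 − 18 = 1185.

1185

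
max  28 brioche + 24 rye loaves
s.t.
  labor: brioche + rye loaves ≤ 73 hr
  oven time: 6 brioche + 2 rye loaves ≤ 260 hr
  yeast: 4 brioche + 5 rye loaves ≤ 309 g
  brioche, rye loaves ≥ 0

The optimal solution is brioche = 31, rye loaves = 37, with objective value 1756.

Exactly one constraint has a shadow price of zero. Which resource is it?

labor: 68/73 (slack 5)
oven time: 260/260 (binding)
yeast: 309/309 (binding)
By complementary slackness, a constraint with positive slack has shadow price 0 → labor.

labor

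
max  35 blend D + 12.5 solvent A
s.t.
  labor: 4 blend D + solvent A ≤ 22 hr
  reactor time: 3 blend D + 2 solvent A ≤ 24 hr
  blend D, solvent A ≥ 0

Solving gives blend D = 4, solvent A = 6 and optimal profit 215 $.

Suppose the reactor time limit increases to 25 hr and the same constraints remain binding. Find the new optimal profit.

Both labor and reactor time are binding at x*.
From A_Bᵀ y = c: 4·y_labor + 3·y_reactor time = 35; 1·y_labor + 2·y_reactor time = 12.5.
Solving: y_labor = 6.5, y_reactor time = 3.
Δz = y_reactor time·Δb = 3 × (1) = 3, so new z* = 215 + 3 = 218.

218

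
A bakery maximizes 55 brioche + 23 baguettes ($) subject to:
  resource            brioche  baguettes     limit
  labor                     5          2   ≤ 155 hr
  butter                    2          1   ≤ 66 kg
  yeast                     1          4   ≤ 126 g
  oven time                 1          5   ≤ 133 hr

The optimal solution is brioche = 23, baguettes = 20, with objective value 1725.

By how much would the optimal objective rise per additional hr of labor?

9

Check each constraint at x*: labor 155/155 (tight); butter 66/66 (tight); yeast 103/126 (slack 23); oven time 123/133 (slack 10).
Since yeast, oven time are not tight, their duals are 0.
The binding rows give the dual system: 5·y_labor + 2·y_butter = 55 and 2·y_labor + 1·y_butter = 23.
Solving: y_labor = 9, y_butter = 5.
Shadow price of labor = 9.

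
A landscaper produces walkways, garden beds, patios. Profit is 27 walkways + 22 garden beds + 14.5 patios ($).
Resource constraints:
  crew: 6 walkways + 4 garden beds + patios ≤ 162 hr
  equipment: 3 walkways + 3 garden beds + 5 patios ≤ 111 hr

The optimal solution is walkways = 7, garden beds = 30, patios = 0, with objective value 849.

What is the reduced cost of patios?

Both crew and equipment are binding at x*.
From A_Bᵀ y = c: 6·y_crew + 3·y_equipment = 27; 4·y_crew + 3·y_equipment = 22.
This yields shadow prices y_crew = 2.5, y_equipment = 4.
Reduced cost of patios: c₃ − yᵀa₃ = 14.5 − (2.5·1 + 4·5) = 14.5 − 22.5 = -8.

-8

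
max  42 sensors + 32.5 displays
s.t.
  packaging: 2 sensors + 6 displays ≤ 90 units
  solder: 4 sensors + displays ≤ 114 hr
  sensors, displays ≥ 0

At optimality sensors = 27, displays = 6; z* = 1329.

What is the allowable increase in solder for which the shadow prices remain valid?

Binding constraints: packaging, solder. The basis is B = [[2,6],[4,1]] with det -22.
Per unit increase in solder, x* moves by d = (0.2727, -0.0909).
The basis stays optimal until displays reaches 0; allowable increase = 66 hr.

66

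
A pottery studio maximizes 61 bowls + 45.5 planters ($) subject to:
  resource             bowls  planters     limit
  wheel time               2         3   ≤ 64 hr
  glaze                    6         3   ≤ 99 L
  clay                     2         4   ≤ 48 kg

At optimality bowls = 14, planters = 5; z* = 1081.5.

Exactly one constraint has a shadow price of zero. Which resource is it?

wheel time: 43/64 (slack 21)
glaze: 99/99 (binding)
clay: 48/48 (binding)
By complementary slackness, a constraint with positive slack has shadow price 0 → wheel time.

wheel time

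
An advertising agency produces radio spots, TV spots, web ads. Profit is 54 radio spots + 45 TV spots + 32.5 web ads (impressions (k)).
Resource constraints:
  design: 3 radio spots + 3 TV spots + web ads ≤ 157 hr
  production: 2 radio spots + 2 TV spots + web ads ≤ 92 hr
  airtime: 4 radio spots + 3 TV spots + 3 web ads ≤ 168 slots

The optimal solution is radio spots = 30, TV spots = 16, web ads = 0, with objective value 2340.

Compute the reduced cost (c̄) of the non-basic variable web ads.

-3.5

Binding: production and airtime. Non-binding: design (19 unused).
Since design is not tight, its dual is 0.
The binding rows give the dual system: 2·y_production + 4·y_airtime = 54 and 2·y_production + 3·y_airtime = 45.
Solving: y_production = 9, y_airtime = 9.
Reduced cost of web ads: c₃ − yᵀa₃ = 32.5 − (9·1 + 9·3) = 32.5 − 36 = -3.5.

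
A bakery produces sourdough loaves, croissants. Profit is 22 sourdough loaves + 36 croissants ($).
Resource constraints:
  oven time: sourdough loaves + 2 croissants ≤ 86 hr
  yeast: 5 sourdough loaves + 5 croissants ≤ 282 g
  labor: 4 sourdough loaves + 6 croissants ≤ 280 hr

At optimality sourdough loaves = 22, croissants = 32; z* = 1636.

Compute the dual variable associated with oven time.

6

Check each constraint at x*: oven time 86/86 (tight); yeast 270/282 (slack 12); labor 280/280 (tight).
By complementary slackness, y = 0 for the non-binding constraint.
The binding rows give the dual system: 1·y_oven time + 4·y_labor = 22 and 2·y_oven time + 6·y_labor = 36.
This yields shadow prices y_oven time = 6, y_labor = 4.
Shadow price of oven time = 6.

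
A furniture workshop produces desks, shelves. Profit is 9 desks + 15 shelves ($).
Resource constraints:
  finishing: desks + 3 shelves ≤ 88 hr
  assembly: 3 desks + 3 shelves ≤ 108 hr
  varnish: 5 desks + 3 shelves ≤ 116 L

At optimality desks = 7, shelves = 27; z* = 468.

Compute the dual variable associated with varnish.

1

At the optimum: finishing uses 88 of 88 (binding); assembly uses 102 of 108 (slack = 6); varnish uses 116 of 116 (binding).
By complementary slackness, y = 0 for the non-binding constraint.
The binding rows give the dual system: 1·y_finishing + 5·y_varnish = 9 and 3·y_finishing + 3·y_varnish = 15.
This yields shadow prices y_finishing = 4, y_varnish = 1.
Shadow price of varnish = 1.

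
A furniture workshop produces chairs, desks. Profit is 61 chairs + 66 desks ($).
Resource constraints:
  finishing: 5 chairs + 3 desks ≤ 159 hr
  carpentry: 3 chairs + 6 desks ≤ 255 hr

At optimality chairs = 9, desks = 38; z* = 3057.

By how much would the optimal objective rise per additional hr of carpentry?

7

At the optimum: finishing uses 159 of 159 (binding); carpentry uses 255 of 255 (binding).
Dual feasibility on the basic columns requires 5·y_finishing + 3·y_carpentry = 61, 3·y_finishing + 6·y_carpentry = 66.
Solving: y_finishing = 8, y_carpentry = 7.
Shadow price of carpentry = 7.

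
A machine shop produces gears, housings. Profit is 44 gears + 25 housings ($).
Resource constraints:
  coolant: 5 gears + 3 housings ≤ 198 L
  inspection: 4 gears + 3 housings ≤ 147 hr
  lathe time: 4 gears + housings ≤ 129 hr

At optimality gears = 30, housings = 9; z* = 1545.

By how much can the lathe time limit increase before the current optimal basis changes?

18

Binding constraints: inspection, lathe time. The basis is B = [[4,3],[4,1]] with det -8.
Per unit increase in lathe time, x* moves by d = (0.375, -0.5).
The basis stays optimal until housings reaches 0; allowable increase = 18 hr.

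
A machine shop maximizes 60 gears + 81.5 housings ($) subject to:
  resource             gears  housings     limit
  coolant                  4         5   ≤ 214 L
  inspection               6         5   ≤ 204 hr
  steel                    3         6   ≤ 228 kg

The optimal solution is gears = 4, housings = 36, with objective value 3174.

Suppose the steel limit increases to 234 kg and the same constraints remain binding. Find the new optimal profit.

At the optimum: coolant uses 196 of 214 (slack = 18); inspection uses 204 of 204 (binding); steel uses 228 of 228 (binding).
By complementary slackness, y = 0 for the non-binding constraint.
The binding rows give the dual system: 6·y_inspection + 3·y_steel = 60 and 5·y_inspection + 6·y_steel = 81.5.
→ y_inspection = 5.5 and y_steel = 9.
Δz = y_steel·Δb = 9 × (6) = 54, so new z* = 3174 + 54 = 3228.

3228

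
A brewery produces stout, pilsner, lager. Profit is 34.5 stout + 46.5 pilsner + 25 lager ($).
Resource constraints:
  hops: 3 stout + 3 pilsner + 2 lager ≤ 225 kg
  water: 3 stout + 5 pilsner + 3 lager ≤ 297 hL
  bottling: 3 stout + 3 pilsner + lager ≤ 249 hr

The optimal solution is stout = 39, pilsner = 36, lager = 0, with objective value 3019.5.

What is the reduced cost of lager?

Check each constraint at x*: hops 225/225 (tight); water 297/297 (tight); bottling 225/249 (slack 24).
Since bottling is not tight, its dual is 0.
From A_Bᵀ y = c: 3·y_hops + 3·y_water = 34.5; 3·y_hops + 5·y_water = 46.5.
Solving: y_hops = 5.5, y_water = 6.
Reduced cost of lager: c₃ − yᵀa₃ = 25 − (5.5·2 + 6·3) = 25 − 29 = -4.

-4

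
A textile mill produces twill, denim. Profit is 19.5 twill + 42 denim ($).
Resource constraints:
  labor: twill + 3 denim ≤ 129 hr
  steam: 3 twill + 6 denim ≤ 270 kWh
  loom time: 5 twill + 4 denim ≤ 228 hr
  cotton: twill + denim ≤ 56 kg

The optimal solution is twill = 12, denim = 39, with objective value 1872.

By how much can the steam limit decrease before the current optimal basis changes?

Binding constraints: labor, steam. The basis is B = [[1,3],[3,6]] with det -3.
Per unit decrease in steam, x* moves by d = (-1, 0.3333).
The basis stays optimal until twill reaches 0; allowable decrease = 12 kWh.

12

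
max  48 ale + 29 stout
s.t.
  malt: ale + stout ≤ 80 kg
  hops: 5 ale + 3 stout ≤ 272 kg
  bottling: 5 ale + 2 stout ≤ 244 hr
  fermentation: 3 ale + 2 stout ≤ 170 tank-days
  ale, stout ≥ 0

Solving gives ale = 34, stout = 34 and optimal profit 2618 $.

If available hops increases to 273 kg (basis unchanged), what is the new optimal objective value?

Check each constraint at x*: malt 68/80 (slack 12); hops 272/272 (tight); bottling 238/244 (slack 6); fermentation 170/170 (tight).
By complementary slackness, y = 0 for the non-binding constraints.
From A_Bᵀ y = c: 5·y_hops + 3·y_fermentation = 48; 3·y_hops + 2·y_fermentation = 29.
Solving: y_hops = 9, y_fermentation = 1.
Δz = y_hops·Δb = 9 × (1) = 9, so new z* = 2618 + 9 = 2627.

2627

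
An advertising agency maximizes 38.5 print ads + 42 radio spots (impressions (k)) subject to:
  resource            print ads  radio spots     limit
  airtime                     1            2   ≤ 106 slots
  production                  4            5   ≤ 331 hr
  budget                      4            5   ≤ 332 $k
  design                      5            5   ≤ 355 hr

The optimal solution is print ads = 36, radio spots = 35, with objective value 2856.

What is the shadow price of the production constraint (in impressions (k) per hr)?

At the optimum: airtime uses 106 of 106 (binding); production uses 319 of 331 (slack = 12); budget uses 319 of 332 (slack = 13); design uses 355 of 355 (binding).
Slack constraints have shadow price 0 (complementary slackness).
Dual feasibility on the basic columns requires 1·y_airtime + 5·y_design = 38.5, 2·y_airtime + 5·y_design = 42.
This yields shadow prices y_airtime = 3.5, y_design = 7.
Shadow price of production = 0.

0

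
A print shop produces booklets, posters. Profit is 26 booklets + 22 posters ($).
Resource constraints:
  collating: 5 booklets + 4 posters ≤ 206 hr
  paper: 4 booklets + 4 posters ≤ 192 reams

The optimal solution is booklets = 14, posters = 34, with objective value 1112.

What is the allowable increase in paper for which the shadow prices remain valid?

14

Binding constraints: collating, paper. The basis is B = [[5,4],[4,4]] with det 4.
Per unit increase in paper, x* moves by d = (-1, 1.25).
The basis stays optimal until booklets reaches 0; allowable increase = 14 reams.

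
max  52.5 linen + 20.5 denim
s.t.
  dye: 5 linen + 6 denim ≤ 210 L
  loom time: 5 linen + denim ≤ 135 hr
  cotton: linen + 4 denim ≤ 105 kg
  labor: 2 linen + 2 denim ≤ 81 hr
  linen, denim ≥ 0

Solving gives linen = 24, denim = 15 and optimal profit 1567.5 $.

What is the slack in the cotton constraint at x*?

21

cotton used = 1·24 + 4·15 = 84; slack = 105 − 84 = 21.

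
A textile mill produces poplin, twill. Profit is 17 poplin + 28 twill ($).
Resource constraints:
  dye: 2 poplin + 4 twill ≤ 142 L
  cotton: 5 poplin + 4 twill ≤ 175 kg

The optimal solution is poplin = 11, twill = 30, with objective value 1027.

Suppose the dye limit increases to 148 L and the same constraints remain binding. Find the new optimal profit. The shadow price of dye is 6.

1063

Δb = 6, so new z* = 1027 + (6)·(6) = 1027 + 36 = 1063.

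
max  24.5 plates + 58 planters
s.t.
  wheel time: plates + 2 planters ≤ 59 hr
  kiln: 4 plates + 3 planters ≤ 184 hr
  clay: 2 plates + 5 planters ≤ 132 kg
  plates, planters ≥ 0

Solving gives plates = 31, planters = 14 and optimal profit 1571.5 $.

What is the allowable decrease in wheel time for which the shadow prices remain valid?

Binding constraints: wheel time, clay. The basis is B = [[1,2],[2,5]] with det 1.
Per unit decrease in wheel time, x* moves by d = (-5, 2).
The basis stays optimal until plates reaches 0; allowable decrease = 6.2 hr.

6.2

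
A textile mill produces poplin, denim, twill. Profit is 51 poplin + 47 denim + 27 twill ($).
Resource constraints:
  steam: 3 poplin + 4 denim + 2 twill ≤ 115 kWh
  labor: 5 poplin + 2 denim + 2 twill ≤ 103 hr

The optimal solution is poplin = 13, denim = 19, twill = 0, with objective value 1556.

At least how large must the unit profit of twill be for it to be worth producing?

Both steam and labor are binding at x*.
From A_Bᵀ y = c: 3·y_steam + 5·y_labor = 51; 4·y_steam + 2·y_labor = 47.
→ y_steam = 9.5 and y_labor = 4.5.
twill enters the basis when its profit ≥ yᵀa₃ = 9.5·2 + 4.5·2 = 28.

28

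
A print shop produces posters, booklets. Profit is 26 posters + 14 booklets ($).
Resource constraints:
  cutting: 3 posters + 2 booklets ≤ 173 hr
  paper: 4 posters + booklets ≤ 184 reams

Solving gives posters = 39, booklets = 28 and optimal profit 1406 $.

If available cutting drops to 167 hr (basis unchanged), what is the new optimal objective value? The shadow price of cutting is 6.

1370

Δb = -6, so new z* = 1406 + (6)·(-6) = 1406 − 36 = 1370.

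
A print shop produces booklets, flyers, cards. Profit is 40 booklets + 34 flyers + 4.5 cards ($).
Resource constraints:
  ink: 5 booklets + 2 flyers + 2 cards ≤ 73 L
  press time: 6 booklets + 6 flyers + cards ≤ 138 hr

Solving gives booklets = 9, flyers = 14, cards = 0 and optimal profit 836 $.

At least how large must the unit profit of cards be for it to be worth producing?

Both ink and press time are binding at x*.
The binding rows give the dual system: 5·y_ink + 6·y_press time = 40 and 2·y_ink + 6·y_press time = 34.
Solving: y_ink = 2, y_press time = 5.
cards enters the basis when its profit ≥ yᵀa₃ = 2·2 + 5·1 = 9.

9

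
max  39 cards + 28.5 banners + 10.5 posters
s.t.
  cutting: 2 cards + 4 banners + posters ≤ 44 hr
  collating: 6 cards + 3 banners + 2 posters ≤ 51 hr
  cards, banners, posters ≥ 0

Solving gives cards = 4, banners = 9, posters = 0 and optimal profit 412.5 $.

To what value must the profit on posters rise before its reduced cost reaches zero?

14

At the optimum: cutting uses 44 of 44 (binding); collating uses 51 of 51 (binding).
The binding rows give the dual system: 2·y_cutting + 6·y_collating = 39 and 4·y_cutting + 3·y_collating = 28.5.
→ y_cutting = 3 and y_collating = 5.5.
posters enters the basis when its profit ≥ yᵀa₃ = 3·1 + 5.5·2 = 14.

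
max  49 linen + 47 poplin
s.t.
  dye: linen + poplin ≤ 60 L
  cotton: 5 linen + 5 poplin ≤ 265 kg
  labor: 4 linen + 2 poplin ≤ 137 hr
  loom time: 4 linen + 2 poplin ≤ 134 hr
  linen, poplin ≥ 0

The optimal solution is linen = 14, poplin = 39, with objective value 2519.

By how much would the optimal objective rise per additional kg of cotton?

At the optimum: dye uses 53 of 60 (slack = 7); cotton uses 265 of 265 (binding); labor uses 134 of 137 (slack = 3); loom time uses 134 of 134 (binding).
Slack constraints have shadow price 0 (complementary slackness).
The binding rows give the dual system: 5·y_cotton + 4·y_loom time = 49 and 5·y_cotton + 2·y_loom time = 47.
→ y_cotton = 9 and y_loom time = 1.
Shadow price of cotton = 9.

9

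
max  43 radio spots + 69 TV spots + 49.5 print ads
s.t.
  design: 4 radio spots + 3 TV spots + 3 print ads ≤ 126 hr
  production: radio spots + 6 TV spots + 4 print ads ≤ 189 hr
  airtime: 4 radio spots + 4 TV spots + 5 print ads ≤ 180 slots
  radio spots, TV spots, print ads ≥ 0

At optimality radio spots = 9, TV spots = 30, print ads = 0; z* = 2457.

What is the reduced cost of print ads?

-5.5

At the optimum: design uses 126 of 126 (binding); production uses 189 of 189 (binding); airtime uses 156 of 180 (slack = 24).
Slack constraints have shadow price 0 (complementary slackness).
From A_Bᵀ y = c: 4·y_design + 1·y_production = 43; 3·y_design + 6·y_production = 69.
This yields shadow prices y_design = 9, y_production = 7.
Reduced cost of print ads: c₃ − yᵀa₃ = 49.5 − (9·3 + 7·4) = 49.5 − 55 = -5.5.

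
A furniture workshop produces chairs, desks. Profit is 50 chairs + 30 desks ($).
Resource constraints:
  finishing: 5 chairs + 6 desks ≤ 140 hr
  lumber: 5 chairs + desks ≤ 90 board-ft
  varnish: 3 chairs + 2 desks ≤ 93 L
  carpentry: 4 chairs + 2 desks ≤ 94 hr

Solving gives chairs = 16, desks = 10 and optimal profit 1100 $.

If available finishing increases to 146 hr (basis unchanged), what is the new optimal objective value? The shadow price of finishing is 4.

Δb = 6, so new z* = 1100 + (4)·(6) = 1100 + 24 = 1124.

1124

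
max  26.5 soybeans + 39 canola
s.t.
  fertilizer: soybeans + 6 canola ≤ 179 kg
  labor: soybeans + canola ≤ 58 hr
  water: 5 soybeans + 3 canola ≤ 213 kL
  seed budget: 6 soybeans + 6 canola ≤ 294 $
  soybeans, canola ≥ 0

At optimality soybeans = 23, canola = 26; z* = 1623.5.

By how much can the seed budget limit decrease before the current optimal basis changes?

115

Binding constraints: fertilizer, seed budget. The basis is B = [[1,6],[6,6]] with det -30.
Per unit decrease in seed budget, x* moves by d = (-0.2, 0.0333).
The basis stays optimal until soybeans reaches 0; allowable decrease = 115 $.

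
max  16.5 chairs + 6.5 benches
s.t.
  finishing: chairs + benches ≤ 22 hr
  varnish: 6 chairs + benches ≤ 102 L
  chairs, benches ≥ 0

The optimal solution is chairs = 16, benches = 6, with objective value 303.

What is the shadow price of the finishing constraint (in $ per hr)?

Both finishing and varnish are binding at x*.
From A_Bᵀ y = c: 1·y_finishing + 6·y_varnish = 16.5; 1·y_finishing + 1·y_varnish = 6.5.
Solving: y_finishing = 4.5, y_varnish = 2.
Shadow price of finishing = 4.5.

4.5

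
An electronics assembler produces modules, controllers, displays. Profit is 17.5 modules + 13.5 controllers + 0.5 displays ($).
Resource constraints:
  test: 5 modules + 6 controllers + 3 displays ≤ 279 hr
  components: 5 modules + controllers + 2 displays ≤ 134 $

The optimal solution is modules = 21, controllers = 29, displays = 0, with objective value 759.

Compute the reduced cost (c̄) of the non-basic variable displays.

-8.5

At the optimum: test uses 279 of 279 (binding); components uses 134 of 134 (binding).
From A_Bᵀ y = c: 5·y_test + 5·y_components = 17.5; 6·y_test + 1·y_components = 13.5.
Solving: y_test = 2, y_components = 1.5.
Reduced cost of displays: c₃ − yᵀa₃ = 0.5 − (2·3 + 1.5·2) = 0.5 − 9 = -8.5.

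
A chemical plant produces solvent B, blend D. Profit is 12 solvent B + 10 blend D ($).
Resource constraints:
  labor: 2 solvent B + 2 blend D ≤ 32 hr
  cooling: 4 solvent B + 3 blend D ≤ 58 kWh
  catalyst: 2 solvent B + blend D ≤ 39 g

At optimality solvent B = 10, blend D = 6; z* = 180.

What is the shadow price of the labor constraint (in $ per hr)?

At the optimum: labor uses 32 of 32 (binding); cooling uses 58 of 58 (binding); catalyst uses 26 of 39 (slack = 13).
Slack constraints have shadow price 0 (complementary slackness).
The binding rows give the dual system: 2·y_labor + 4·y_cooling = 12 and 2·y_labor + 3·y_cooling = 10.
This yields shadow prices y_labor = 2, y_cooling = 2.
Shadow price of labor = 2.

2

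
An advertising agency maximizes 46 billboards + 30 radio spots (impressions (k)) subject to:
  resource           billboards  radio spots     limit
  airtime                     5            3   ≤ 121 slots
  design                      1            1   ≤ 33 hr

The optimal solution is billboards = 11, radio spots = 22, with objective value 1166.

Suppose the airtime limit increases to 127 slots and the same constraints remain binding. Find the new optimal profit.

1214

Check each constraint at x*: airtime 121/121 (tight); design 33/33 (tight).
Dual feasibility on the basic columns requires 5·y_airtime + 1·y_design = 46, 3·y_airtime + 1·y_design = 30.
Solving: y_airtime = 8, y_design = 6.
Δz = y_airtime·Δb = 8 × (6) = 48, so new z* = 1166 + 48 = 1214.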